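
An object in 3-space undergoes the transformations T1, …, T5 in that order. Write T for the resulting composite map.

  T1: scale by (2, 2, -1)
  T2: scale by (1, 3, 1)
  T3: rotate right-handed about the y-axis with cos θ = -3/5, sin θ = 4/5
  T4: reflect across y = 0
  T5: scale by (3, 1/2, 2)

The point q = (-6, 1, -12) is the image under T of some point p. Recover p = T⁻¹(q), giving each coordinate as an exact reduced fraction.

T1 = [2 0 0 0; 0 2 0 0; 0 0 -1 0; 0 0 0 1]
T2·T1 = [2 0 0 0; 0 6 0 0; 0 0 -1 0; 0 0 0 1]
T3·…·T1 = [-6/5 0 -4/5 0; 0 6 0 0; -8/5 0 3/5 0; 0 0 0 1]
T4·…·T1 = [-6/5 0 -4/5 0; 0 -6 0 0; -8/5 0 3/5 0; 0 0 0 1]
T5·…·T1 = [-18/5 0 -12/5 0; 0 -3 0 0; -16/5 0 6/5 0; 0 0 0 1]
det M = 36; M⁻¹ = [-1/10 0 -1/5 0; 0 -1/3 0 0; -4/15 0 3/10 0; 0 0 0 1]
M⁻¹ · (-6, 1, -12)ᵀ = (3, -1/3, -2)ᵀ

p = (3, -1/3, -2)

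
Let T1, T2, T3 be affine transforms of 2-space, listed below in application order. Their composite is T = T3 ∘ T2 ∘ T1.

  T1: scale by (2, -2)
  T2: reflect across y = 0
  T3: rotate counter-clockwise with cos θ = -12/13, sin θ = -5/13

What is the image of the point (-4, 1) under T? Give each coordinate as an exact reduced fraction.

T1 scale by (2, -2): (-4, 1) → (-8, -2)
T2 reflect across y = 0: (-8, -2) → (-8, 2)
T3 rotate counter-clockwise with cos θ = -12/13, sin θ = -5/13: (-8, 2) → (106/13, 16/13)

T(p) = (106/13, 16/13)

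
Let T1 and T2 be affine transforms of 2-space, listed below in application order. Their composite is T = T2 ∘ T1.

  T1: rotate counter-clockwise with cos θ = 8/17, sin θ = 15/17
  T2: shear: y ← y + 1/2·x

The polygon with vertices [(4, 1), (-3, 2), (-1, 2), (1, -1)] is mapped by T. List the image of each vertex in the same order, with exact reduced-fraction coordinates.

image vertices: (1, 9/2), (-54/17, -56/17), (-38/17, -18/17), (23/17, 37/34)

T1 rotate counter-clockwise with cos θ = 8/17, sin θ = 15/17: (4, 1) → (1, 4); (-3, 2) → (-54/17, -29/17); (-1, 2) → (-38/17, 1/17); (1, -1) → (23/17, 7/17)
T2 shear: y ← y + 1/2·x: (1, 4) → (1, 9/2); (-54/17, -29/17) → (-54/17, -56/17); (-38/17, 1/17) → (-38/17, -18/17); (23/17, 7/17) → (23/17, 37/34)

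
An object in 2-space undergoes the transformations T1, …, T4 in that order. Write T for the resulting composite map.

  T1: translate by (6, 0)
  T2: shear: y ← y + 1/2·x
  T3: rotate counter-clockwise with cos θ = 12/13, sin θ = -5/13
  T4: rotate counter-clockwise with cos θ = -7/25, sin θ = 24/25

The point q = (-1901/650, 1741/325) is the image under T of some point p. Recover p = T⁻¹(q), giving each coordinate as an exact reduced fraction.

T1 = [1 0 6; 0 1 0; 0 0 1]
T2·T1 = [1 0 6; 1/2 1 3; 0 0 1]
T3·…·T1 = [29/26 5/13 87/13; 1/13 12/13 6/13; 0 0 1]
T4·…·T1 = [-251/650 -323/325 -753/325; 341/325 36/325 2046/325; 0 0 1]
det M = 1; M⁻¹ = [36/325 323/325 -6; -341/325 -251/650 0; 0 0 1]
M⁻¹ · (-1901/650, 1741/325)ᵀ = (-1, 1)ᵀ

p = (-1, 1)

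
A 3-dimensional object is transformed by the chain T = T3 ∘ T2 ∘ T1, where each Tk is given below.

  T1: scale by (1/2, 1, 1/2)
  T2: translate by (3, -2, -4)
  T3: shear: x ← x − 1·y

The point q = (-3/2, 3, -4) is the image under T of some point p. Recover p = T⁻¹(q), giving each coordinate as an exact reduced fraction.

T1 = [1/2 0 0 0; 0 1 0 0; 0 0 1/2 0; 0 0 0 1]
T2·T1 = [1/2 0 0 3; 0 1 0 -2; 0 0 1/2 -4; 0 0 0 1]
T3·…·T1 = [1/2 -1 0 5; 0 1 0 -2; 0 0 1/2 -4; 0 0 0 1]
det M = 1/4; M⁻¹ = [2 2 0 -6; 0 1 0 2; 0 0 2 8; 0 0 0 1]
M⁻¹ · (-3/2, 3, -4)ᵀ = (-3, 5, 0)ᵀ

p = (-3, 5, 0)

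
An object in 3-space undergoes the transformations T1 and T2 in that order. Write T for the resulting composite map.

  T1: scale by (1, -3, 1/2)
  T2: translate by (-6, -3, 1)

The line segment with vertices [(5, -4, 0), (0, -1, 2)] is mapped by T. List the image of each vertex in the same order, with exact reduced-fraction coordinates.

image vertices: (-1, 9, 1), (-6, 0, 2)

T1 scale by (1, -3, 1/2): (5, -4, 0) → (5, 12, 0); (0, -1, 2) → (0, 3, 1)
T2 translate by (-6, -3, 1): (5, 12, 0) → (-1, 9, 1); (0, 3, 1) → (-6, 0, 2)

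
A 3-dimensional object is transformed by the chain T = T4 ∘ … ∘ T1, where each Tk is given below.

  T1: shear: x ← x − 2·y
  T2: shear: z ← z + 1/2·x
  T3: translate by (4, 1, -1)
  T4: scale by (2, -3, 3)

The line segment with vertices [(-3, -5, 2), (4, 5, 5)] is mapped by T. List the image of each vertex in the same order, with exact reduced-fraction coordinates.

T1 shear: x ← x − 2·y: (-3, -5, 2) → (7, -5, 2); (4, 5, 5) → (-6, 5, 5)
T2 shear: z ← z + 1/2·x: (7, -5, 2) → (7, -5, 11/2); (-6, 5, 5) → (-6, 5, 2)
T3 translate by (4, 1, -1): (7, -5, 11/2) → (11, -4, 9/2); (-6, 5, 2) → (-2, 6, 1)
T4 scale by (2, -3, 3): (11, -4, 9/2) → (22, 12, 27/2); (-2, 6, 1) → (-4, -18, 3)

image vertices: (22, 12, 27/2), (-4, -18, 3)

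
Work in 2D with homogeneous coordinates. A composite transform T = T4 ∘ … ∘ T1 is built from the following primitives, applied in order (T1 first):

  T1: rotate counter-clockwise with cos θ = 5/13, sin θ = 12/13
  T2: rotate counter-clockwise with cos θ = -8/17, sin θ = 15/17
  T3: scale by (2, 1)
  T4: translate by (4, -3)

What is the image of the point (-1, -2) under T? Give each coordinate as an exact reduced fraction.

T(p) = (1240/221, -202/221)

T1 rotate counter-clockwise with cos θ = 5/13, sin θ = 12/13: (-1, -2) → (19/13, -22/13)
T2 rotate counter-clockwise with cos θ = -8/17, sin θ = 15/17: (19/13, -22/13) → (178/221, 461/221)
T3 scale by (2, 1): (178/221, 461/221) → (356/221, 461/221)
T4 translate by (4, -3): (356/221, 461/221) → (1240/221, -202/221)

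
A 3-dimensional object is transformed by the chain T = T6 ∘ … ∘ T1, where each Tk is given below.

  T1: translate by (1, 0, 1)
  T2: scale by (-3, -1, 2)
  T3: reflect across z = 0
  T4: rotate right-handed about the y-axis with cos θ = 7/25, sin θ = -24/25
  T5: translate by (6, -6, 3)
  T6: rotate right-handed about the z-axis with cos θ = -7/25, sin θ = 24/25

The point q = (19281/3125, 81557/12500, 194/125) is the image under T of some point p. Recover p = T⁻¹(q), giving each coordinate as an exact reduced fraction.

p = (-2/5, 7/4, -3/2)

T1 = [1 0 0 1; 0 1 0 0; 0 0 1 1; 0 0 0 1]
T2·T1 = [-3 0 0 -3; 0 -1 0 0; 0 0 2 2; 0 0 0 1]
T3·…·T1 = [-3 0 0 -3; 0 -1 0 0; 0 0 -2 -2; 0 0 0 1]
T4·…·T1 = [-21/25 0 48/25 27/25; 0 -1 0 0; -72/25 0 -14/25 -86/25; 0 0 0 1]
T5·…·T1 = [-21/25 0 48/25 177/25; 0 -1 0 -6; -72/25 0 -14/25 -11/25; 0 0 0 1]
T6·…·T1 = [147/625 24/25 -336/625 2361/625; -504/625 7/25 1152/625 5298/625; -72/25 0 -14/25 -11/25; 0 0 0 1]
det M = -6; M⁻¹ = [49/1875 -56/625 -8/25 13/25; 24/25 7/25 0 -6; -84/625 288/625 -7/50 -173/50; 0 0 0 1]
M⁻¹ · (19281/3125, 81557/12500, 194/125)ᵀ = (-2/5, 7/4, -3/2)ᵀ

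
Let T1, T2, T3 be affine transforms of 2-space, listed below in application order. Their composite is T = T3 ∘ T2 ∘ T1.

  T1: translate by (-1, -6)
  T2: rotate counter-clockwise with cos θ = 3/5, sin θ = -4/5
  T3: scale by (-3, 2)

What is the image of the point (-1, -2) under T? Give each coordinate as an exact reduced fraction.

T1 translate by (-1, -6): (-1, -2) → (-2, -8)
T2 rotate counter-clockwise with cos θ = 3/5, sin θ = -4/5: (-2, -8) → (-38/5, -16/5)
T3 scale by (-3, 2): (-38/5, -16/5) → (114/5, -32/5)

T(p) = (114/5, -32/5)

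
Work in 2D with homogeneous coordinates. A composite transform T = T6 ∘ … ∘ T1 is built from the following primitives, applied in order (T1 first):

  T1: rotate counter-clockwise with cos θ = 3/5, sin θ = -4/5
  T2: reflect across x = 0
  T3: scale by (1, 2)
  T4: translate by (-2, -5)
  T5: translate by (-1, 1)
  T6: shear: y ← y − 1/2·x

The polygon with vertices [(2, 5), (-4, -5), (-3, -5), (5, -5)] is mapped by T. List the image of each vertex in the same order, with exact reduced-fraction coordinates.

T1 rotate counter-clockwise with cos θ = 3/5, sin θ = -4/5: (2, 5) → (26/5, 7/5); (-4, -5) → (-32/5, 1/5); (-3, -5) → (-29/5, -3/5); (5, -5) → (-1, -7)
T2 reflect across x = 0: (26/5, 7/5) → (-26/5, 7/5); (-32/5, 1/5) → (32/5, 1/5); (-29/5, -3/5) → (29/5, -3/5); (-1, -7) → (1, -7)
T3 scale by (1, 2): (-26/5, 7/5) → (-26/5, 14/5); (32/5, 1/5) → (32/5, 2/5); (29/5, -3/5) → (29/5, -6/5); (1, -7) → (1, -14)
T4 translate by (-2, -5): (-26/5, 14/5) → (-36/5, -11/5); (32/5, 2/5) → (22/5, -23/5); (29/5, -6/5) → (19/5, -31/5); (1, -14) → (-1, -19)
T5 translate by (-1, 1): (-36/5, -11/5) → (-41/5, -6/5); (22/5, -23/5) → (17/5, -18/5); (19/5, -31/5) → (14/5, -26/5); (-1, -19) → (-2, -18)
T6 shear: y ← y − 1/2·x: (-41/5, -6/5) → (-41/5, 29/10); (17/5, -18/5) → (17/5, -53/10); (14/5, -26/5) → (14/5, -33/5); (-2, -18) → (-2, -17)

image vertices: (-41/5, 29/10), (17/5, -53/10), (14/5, -33/5), (-2, -17)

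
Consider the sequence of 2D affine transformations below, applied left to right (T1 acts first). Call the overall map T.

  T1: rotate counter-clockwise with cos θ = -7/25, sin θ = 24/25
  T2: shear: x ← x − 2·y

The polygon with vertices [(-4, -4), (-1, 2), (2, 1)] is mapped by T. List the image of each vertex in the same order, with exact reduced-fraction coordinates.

image vertices: (52/5, -68/25), (7/5, -38/25), (-24/5, 41/25)

T1 rotate counter-clockwise with cos θ = -7/25, sin θ = 24/25: (-4, -4) → (124/25, -68/25); (-1, 2) → (-41/25, -38/25); (2, 1) → (-38/25, 41/25)
T2 shear: x ← x − 2·y: (124/25, -68/25) → (52/5, -68/25); (-41/25, -38/25) → (7/5, -38/25); (-38/25, 41/25) → (-24/5, 41/25)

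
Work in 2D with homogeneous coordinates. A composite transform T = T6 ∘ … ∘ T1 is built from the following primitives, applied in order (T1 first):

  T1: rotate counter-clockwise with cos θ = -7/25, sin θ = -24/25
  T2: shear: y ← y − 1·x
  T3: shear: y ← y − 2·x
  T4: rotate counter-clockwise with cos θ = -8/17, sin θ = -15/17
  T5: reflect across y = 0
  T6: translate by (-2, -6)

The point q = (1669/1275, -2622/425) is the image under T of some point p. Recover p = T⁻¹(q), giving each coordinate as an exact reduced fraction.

p = (8/3, -1)

T1 = [-7/25 24/25 0; -24/25 -7/25 0; 0 0 1]
T2·T1 = [-7/25 24/25 0; -17/25 -31/25 0; 0 0 1]
T3·…·T1 = [-7/25 24/25 0; -3/25 -79/25 0; 0 0 1]
T4·…·T1 = [11/425 -81/25 0; 129/425 16/25 0; 0 0 1]
T5·…·T1 = [11/425 -81/25 0; -129/425 -16/25 0; 0 0 1]
T6·…·T1 = [11/425 -81/25 -2; -129/425 -16/25 -6; 0 0 1]
det M = -1; M⁻¹ = [16/25 -81/25 -454/25; -129/425 -11/425 -324/425; 0 0 1]
M⁻¹ · (1669/1275, -2622/425)ᵀ = (8/3, -1)ᵀ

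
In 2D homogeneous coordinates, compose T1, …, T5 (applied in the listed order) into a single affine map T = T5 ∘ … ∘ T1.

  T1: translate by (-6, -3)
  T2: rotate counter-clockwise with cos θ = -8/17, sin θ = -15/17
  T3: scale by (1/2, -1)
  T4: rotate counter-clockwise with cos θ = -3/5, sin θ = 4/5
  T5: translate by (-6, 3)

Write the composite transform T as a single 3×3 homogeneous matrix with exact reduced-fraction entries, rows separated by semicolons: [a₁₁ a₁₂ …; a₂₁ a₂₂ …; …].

T = [-48/85 -109/170 -117/170; -61/85 6/85 603/85; 0 0 1]

T1 = [1 0 -6; 0 1 -3; 0 0 1]
T2·T1 = [-8/17 15/17 3/17; -15/17 -8/17 114/17; 0 0 1]
T3·…·T1 = [-4/17 15/34 3/34; 15/17 8/17 -114/17; 0 0 1]
T4·…·T1 = [-48/85 -109/170 903/170; -61/85 6/85 348/85; 0 0 1]
T5·…·T1 = [-48/85 -109/170 -117/170; -61/85 6/85 603/85; 0 0 1]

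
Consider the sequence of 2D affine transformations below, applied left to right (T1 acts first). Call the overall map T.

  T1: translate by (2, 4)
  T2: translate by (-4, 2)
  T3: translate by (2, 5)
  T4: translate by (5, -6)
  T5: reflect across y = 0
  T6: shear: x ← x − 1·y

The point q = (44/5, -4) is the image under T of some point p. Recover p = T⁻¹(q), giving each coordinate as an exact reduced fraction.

T1 = [1 0 2; 0 1 4; 0 0 1]
T2·T1 = [1 0 -2; 0 1 6; 0 0 1]
T3·…·T1 = [1 0 0; 0 1 11; 0 0 1]
T4·…·T1 = [1 0 5; 0 1 5; 0 0 1]
T5·…·T1 = [1 0 5; 0 -1 -5; 0 0 1]
T6·…·T1 = [1 1 10; 0 -1 -5; 0 0 1]
det M = -1; M⁻¹ = [1 1 -5; 0 -1 -5; 0 0 1]
M⁻¹ · (44/5, -4)ᵀ = (-1/5, -1)ᵀ

p = (-1/5, -1)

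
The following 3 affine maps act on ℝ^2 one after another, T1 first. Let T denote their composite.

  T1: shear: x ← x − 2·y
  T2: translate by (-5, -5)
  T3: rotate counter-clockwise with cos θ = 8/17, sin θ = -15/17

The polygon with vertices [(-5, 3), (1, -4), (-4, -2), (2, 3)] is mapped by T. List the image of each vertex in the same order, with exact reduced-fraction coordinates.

T1 shear: x ← x − 2·y: (-5, 3) → (-11, 3); (1, -4) → (9, -4); (-4, -2) → (0, -2); (2, 3) → (-4, 3)
T2 translate by (-5, -5): (-11, 3) → (-16, -2); (9, -4) → (4, -9); (0, -2) → (-5, -7); (-4, 3) → (-9, -2)
T3 rotate counter-clockwise with cos θ = 8/17, sin θ = -15/17: (-16, -2) → (-158/17, 224/17); (4, -9) → (-103/17, -132/17); (-5, -7) → (-145/17, 19/17); (-9, -2) → (-6, 7)

image vertices: (-158/17, 224/17), (-103/17, -132/17), (-145/17, 19/17), (-6, 7)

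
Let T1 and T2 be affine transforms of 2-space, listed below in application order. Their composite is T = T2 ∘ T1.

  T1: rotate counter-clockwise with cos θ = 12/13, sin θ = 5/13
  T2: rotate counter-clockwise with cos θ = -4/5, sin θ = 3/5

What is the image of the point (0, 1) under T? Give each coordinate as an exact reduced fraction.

T1 rotate counter-clockwise with cos θ = 12/13, sin θ = 5/13: (0, 1) → (-5/13, 12/13)
T2 rotate counter-clockwise with cos θ = -4/5, sin θ = 3/5: (-5/13, 12/13) → (-16/65, -63/65)

T(p) = (-16/65, -63/65)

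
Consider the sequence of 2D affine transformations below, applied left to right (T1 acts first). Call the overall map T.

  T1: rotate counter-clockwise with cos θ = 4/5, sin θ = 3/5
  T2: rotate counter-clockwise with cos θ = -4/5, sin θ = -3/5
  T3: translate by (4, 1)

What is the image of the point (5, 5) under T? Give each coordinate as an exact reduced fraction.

T1 rotate counter-clockwise with cos θ = 4/5, sin θ = 3/5: (5, 5) → (1, 7)
T2 rotate counter-clockwise with cos θ = -4/5, sin θ = -3/5: (1, 7) → (17/5, -31/5)
T3 translate by (4, 1): (17/5, -31/5) → (37/5, -26/5)

T(p) = (37/5, -26/5)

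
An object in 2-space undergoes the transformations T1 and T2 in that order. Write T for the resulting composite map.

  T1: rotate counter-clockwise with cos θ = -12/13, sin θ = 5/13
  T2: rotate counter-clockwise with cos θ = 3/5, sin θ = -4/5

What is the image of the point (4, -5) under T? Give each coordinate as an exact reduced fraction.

T(p) = (251/65, 332/65)

T1 rotate counter-clockwise with cos θ = -12/13, sin θ = 5/13: (4, -5) → (-23/13, 80/13)
T2 rotate counter-clockwise with cos θ = 3/5, sin θ = -4/5: (-23/13, 80/13) → (251/65, 332/65)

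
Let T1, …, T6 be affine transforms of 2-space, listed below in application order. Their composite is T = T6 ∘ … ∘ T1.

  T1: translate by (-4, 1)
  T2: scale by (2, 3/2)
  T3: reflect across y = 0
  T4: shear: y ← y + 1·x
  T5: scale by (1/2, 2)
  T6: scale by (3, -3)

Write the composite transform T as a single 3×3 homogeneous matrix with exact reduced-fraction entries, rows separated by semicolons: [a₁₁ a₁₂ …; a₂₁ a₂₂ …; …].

T = [3 0 -12; -12 9 57; 0 0 1]

T1 = [1 0 -4; 0 1 1; 0 0 1]
T2·T1 = [2 0 -8; 0 3/2 3/2; 0 0 1]
T3·…·T1 = [2 0 -8; 0 -3/2 -3/2; 0 0 1]
T4·…·T1 = [2 0 -8; 2 -3/2 -19/2; 0 0 1]
T5·…·T1 = [1 0 -4; 4 -3 -19; 0 0 1]
T6·…·T1 = [3 0 -12; -12 9 57; 0 0 1]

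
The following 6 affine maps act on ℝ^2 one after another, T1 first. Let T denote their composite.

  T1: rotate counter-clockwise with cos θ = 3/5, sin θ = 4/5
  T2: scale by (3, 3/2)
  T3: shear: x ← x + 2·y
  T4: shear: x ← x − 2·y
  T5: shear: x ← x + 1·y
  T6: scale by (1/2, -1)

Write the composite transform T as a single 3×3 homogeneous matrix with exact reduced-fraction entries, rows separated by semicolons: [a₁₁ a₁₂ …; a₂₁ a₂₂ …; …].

T = [3/2 -3/4 0; -6/5 -9/10 0; 0 0 1]

T1 = [3/5 -4/5 0; 4/5 3/5 0; 0 0 1]
T2·T1 = [9/5 -12/5 0; 6/5 9/10 0; 0 0 1]
T3·…·T1 = [21/5 -3/5 0; 6/5 9/10 0; 0 0 1]
T4·…·T1 = [9/5 -12/5 0; 6/5 9/10 0; 0 0 1]
T5·…·T1 = [3 -3/2 0; 6/5 9/10 0; 0 0 1]
T6·…·T1 = [3/2 -3/4 0; -6/5 -9/10 0; 0 0 1]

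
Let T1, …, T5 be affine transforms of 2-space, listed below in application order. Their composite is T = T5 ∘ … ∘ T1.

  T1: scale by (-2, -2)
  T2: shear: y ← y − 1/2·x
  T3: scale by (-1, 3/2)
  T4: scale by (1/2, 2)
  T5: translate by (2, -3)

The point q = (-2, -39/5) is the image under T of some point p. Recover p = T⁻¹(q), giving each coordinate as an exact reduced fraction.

T1 = [-2 0 0; 0 -2 0; 0 0 1]
T2·T1 = [-2 0 0; 1 -2 0; 0 0 1]
T3·…·T1 = [2 0 0; 3/2 -3 0; 0 0 1]
T4·…·T1 = [1 0 0; 3 -6 0; 0 0 1]
T5·…·T1 = [1 0 2; 3 -6 -3; 0 0 1]
det M = -6; M⁻¹ = [1 0 -2; 1/2 -1/6 -3/2; 0 0 1]
M⁻¹ · (-2, -39/5)ᵀ = (-4, -6/5)ᵀ

p = (-4, -6/5)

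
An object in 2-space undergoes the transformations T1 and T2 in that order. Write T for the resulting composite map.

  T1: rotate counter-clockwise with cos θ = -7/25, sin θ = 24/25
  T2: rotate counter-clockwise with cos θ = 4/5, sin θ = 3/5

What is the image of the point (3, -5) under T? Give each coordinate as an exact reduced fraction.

T(p) = (3/5, 29/5)

T1 rotate counter-clockwise with cos θ = -7/25, sin θ = 24/25: (3, -5) → (99/25, 107/25)
T2 rotate counter-clockwise with cos θ = 4/5, sin θ = 3/5: (99/25, 107/25) → (3/5, 29/5)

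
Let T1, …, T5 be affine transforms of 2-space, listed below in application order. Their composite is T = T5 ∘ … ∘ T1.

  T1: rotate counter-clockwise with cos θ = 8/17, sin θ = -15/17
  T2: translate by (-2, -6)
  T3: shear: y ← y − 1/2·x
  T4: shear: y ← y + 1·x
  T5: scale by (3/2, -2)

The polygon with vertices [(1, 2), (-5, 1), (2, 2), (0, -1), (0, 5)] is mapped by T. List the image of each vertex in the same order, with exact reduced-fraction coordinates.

image vertices: (6/17, 198/17), (-177/34, 97/17), (18/17, 220/17), (-147/34, 269/17), (123/34, 83/17)

T1 rotate counter-clockwise with cos θ = 8/17, sin θ = -15/17: (1, 2) → (38/17, 1/17); (-5, 1) → (-25/17, 83/17); (2, 2) → (46/17, -14/17); (0, -1) → (-15/17, -8/17); (0, 5) → (75/17, 40/17)
T2 translate by (-2, -6): (38/17, 1/17) → (4/17, -101/17); (-25/17, 83/17) → (-59/17, -19/17); (46/17, -14/17) → (12/17, -116/17); (-15/17, -8/17) → (-49/17, -110/17); (75/17, 40/17) → (41/17, -62/17)
T3 shear: y ← y − 1/2·x: (4/17, -101/17) → (4/17, -103/17); (-59/17, -19/17) → (-59/17, 21/34); (12/17, -116/17) → (12/17, -122/17); (-49/17, -110/17) → (-49/17, -171/34); (41/17, -62/17) → (41/17, -165/34)
T4 shear: y ← y + 1·x: (4/17, -103/17) → (4/17, -99/17); (-59/17, 21/34) → (-59/17, -97/34); (12/17, -122/17) → (12/17, -110/17); (-49/17, -171/34) → (-49/17, -269/34); (41/17, -165/34) → (41/17, -83/34)
T5 scale by (3/2, -2): (4/17, -99/17) → (6/17, 198/17); (-59/17, -97/34) → (-177/34, 97/17); (12/17, -110/17) → (18/17, 220/17); (-49/17, -269/34) → (-147/34, 269/17); (41/17, -83/34) → (123/34, 83/17)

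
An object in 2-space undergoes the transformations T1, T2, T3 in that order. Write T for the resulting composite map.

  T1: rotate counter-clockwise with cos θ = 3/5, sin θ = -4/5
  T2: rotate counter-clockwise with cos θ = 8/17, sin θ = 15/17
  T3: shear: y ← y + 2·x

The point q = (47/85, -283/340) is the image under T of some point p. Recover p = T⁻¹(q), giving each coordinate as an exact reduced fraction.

T1 = [3/5 4/5 0; -4/5 3/5 0; 0 0 1]
T2·T1 = [84/85 -13/85 0; 13/85 84/85 0; 0 0 1]
T3·…·T1 = [84/85 -13/85 0; 181/85 58/85 0; 0 0 1]
det M = 1; M⁻¹ = [58/85 13/85 0; -181/85 84/85 0; 0 0 1]
M⁻¹ · (47/85, -283/340)ᵀ = (1/4, -2)ᵀ

p = (1/4, -2)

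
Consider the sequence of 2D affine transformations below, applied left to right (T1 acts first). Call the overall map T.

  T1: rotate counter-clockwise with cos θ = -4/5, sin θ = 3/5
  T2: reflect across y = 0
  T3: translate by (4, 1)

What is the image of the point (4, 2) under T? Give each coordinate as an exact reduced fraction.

T(p) = (-2/5, 1/5)

T1 rotate counter-clockwise with cos θ = -4/5, sin θ = 3/5: (4, 2) → (-22/5, 4/5)
T2 reflect across y = 0: (-22/5, 4/5) → (-22/5, -4/5)
T3 translate by (4, 1): (-22/5, -4/5) → (-2/5, 1/5)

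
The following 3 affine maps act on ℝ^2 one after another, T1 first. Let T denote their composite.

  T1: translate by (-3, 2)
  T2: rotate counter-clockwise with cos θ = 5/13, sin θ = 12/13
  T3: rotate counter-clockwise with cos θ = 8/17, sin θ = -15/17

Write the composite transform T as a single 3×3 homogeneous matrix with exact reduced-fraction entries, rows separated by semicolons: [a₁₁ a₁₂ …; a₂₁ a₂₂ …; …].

T1 = [1 0 -3; 0 1 2; 0 0 1]
T2·T1 = [5/13 -12/13 -3; 12/13 5/13 -2; 0 0 1]
T3·…·T1 = [220/221 -21/221 -54/17; 21/221 220/221 29/17; 0 0 1]

T = [220/221 -21/221 -54/17; 21/221 220/221 29/17; 0 0 1]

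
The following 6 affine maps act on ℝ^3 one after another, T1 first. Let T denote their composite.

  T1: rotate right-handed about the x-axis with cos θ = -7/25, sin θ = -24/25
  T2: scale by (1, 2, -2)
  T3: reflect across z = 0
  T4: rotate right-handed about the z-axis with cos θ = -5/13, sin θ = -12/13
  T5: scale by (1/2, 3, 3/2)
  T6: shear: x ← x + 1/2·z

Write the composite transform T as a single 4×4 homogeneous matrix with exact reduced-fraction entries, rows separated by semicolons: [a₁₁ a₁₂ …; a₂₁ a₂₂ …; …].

T1 = [1 0 0 0; 0 -7/25 24/25 0; 0 -24/25 -7/25 0; 0 0 0 1]
T2·T1 = [1 0 0 0; 0 -14/25 48/25 0; 0 48/25 14/25 0; 0 0 0 1]
T3·…·T1 = [1 0 0 0; 0 -14/25 48/25 0; 0 -48/25 -14/25 0; 0 0 0 1]
T4·…·T1 = [-5/13 -168/325 576/325 0; -12/13 14/65 -48/65 0; 0 -48/25 -14/25 0; 0 0 0 1]
T5·…·T1 = [-5/26 -84/325 288/325 0; -36/13 42/65 -144/65 0; 0 -72/25 -21/25 0; 0 0 0 1]
T6·…·T1 = [-5/26 -552/325 303/650 0; -36/13 42/65 -144/65 0; 0 -72/25 -21/25 0; 0 0 0 1]

T = [-5/26 -552/325 303/650 0; -36/13 42/65 -144/65 0; 0 -72/25 -21/25 0; 0 0 0 1]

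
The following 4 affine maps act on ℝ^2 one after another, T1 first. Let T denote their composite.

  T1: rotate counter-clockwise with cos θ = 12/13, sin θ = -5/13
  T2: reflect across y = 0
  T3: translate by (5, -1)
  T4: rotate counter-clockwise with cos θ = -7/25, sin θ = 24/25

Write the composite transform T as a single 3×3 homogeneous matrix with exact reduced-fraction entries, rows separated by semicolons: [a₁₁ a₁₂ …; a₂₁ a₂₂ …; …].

T = [-204/325 253/325 -11/25; 253/325 204/325 127/25; 0 0 1]

T1 = [12/13 5/13 0; -5/13 12/13 0; 0 0 1]
T2·T1 = [12/13 5/13 0; 5/13 -12/13 0; 0 0 1]
T3·…·T1 = [12/13 5/13 5; 5/13 -12/13 -1; 0 0 1]
T4·…·T1 = [-204/325 253/325 -11/25; 253/325 204/325 127/25; 0 0 1]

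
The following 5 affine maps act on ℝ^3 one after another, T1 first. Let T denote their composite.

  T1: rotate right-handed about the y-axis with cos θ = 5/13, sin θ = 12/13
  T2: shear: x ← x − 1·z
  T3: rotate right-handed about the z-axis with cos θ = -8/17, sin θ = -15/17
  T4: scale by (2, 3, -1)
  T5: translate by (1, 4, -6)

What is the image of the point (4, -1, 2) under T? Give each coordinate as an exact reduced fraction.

T(p) = (-1481/221, -2494/221, -40/13)

T1 rotate right-handed about the y-axis with cos θ = 5/13, sin θ = 12/13: (4, -1, 2) → (44/13, -1, -38/13)
T2 shear: x ← x − 1·z: (44/13, -1, -38/13) → (82/13, -1, -38/13)
T3 rotate right-handed about the z-axis with cos θ = -8/17, sin θ = -15/17: (82/13, -1, -38/13) → (-851/221, -1126/221, -38/13)
T4 scale by (2, 3, -1): (-851/221, -1126/221, -38/13) → (-1702/221, -3378/221, 38/13)
T5 translate by (1, 4, -6): (-1702/221, -3378/221, 38/13) → (-1481/221, -2494/221, -40/13)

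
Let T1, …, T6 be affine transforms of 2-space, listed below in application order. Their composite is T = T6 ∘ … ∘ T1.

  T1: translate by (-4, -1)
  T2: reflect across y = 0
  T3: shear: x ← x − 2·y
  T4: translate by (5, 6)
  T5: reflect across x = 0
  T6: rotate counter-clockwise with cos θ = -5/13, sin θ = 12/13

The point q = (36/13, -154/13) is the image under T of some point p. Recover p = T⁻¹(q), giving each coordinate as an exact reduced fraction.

T1 = [1 0 -4; 0 1 -1; 0 0 1]
T2·T1 = [1 0 -4; 0 -1 1; 0 0 1]
T3·…·T1 = [1 2 -6; 0 -1 1; 0 0 1]
T4·…·T1 = [1 2 -1; 0 -1 7; 0 0 1]
T5·…·T1 = [-1 -2 1; 0 -1 7; 0 0 1]
T6·…·T1 = [5/13 22/13 -89/13; -12/13 -19/13 -23/13; 0 0 1]
det M = 1; M⁻¹ = [-19/13 -22/13 -13; 12/13 5/13 7; 0 0 1]
M⁻¹ · (36/13, -154/13)ᵀ = (3, 5)ᵀ

p = (3, 5)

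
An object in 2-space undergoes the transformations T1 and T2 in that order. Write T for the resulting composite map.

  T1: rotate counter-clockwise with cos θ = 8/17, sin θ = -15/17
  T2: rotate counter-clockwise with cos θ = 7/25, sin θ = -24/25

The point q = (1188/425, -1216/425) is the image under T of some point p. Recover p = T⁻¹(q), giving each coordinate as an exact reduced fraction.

p = (0, 4)

T1 = [8/17 15/17 0; -15/17 8/17 0; 0 0 1]
T2·T1 = [-304/425 297/425 0; -297/425 -304/425 0; 0 0 1]
det M = 1; M⁻¹ = [-304/425 -297/425 0; 297/425 -304/425 0; 0 0 1]
M⁻¹ · (1188/425, -1216/425)ᵀ = (0, 4)ᵀ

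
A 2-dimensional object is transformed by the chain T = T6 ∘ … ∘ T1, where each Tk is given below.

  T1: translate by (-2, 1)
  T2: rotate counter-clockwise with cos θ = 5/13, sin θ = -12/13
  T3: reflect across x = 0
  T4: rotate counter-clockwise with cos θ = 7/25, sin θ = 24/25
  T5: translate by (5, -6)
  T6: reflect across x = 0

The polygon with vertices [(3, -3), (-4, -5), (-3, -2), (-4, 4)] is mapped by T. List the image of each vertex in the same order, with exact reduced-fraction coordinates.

image vertices: (-2286/325, -1648/325), (-71/25, 22/25), (-564/325, -677/325), (913/325, -1991/325)

T1 translate by (-2, 1): (3, -3) → (1, -2); (-4, -5) → (-6, -4); (-3, -2) → (-5, -1); (-4, 4) → (-6, 5)
T2 rotate counter-clockwise with cos θ = 5/13, sin θ = -12/13: (1, -2) → (-19/13, -22/13); (-6, -4) → (-6, 4); (-5, -1) → (-37/13, 55/13); (-6, 5) → (30/13, 97/13)
T3 reflect across x = 0: (-19/13, -22/13) → (19/13, -22/13); (-6, 4) → (6, 4); (-37/13, 55/13) → (37/13, 55/13); (30/13, 97/13) → (-30/13, 97/13)
T4 rotate counter-clockwise with cos θ = 7/25, sin θ = 24/25: (19/13, -22/13) → (661/325, 302/325); (6, 4) → (-54/25, 172/25); (37/13, 55/13) → (-1061/325, 1273/325); (-30/13, 97/13) → (-2538/325, -41/325)
T5 translate by (5, -6): (661/325, 302/325) → (2286/325, -1648/325); (-54/25, 172/25) → (71/25, 22/25); (-1061/325, 1273/325) → (564/325, -677/325); (-2538/325, -41/325) → (-913/325, -1991/325)
T6 reflect across x = 0: (2286/325, -1648/325) → (-2286/325, -1648/325); (71/25, 22/25) → (-71/25, 22/25); (564/325, -677/325) → (-564/325, -677/325); (-913/325, -1991/325) → (913/325, -1991/325)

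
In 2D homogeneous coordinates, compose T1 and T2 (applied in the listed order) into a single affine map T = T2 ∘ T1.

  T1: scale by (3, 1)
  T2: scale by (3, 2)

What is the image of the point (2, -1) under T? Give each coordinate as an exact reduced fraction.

T(p) = (18, -2)

T1 scale by (3, 1): (2, -1) → (6, -1)
T2 scale by (3, 2): (6, -1) → (18, -2)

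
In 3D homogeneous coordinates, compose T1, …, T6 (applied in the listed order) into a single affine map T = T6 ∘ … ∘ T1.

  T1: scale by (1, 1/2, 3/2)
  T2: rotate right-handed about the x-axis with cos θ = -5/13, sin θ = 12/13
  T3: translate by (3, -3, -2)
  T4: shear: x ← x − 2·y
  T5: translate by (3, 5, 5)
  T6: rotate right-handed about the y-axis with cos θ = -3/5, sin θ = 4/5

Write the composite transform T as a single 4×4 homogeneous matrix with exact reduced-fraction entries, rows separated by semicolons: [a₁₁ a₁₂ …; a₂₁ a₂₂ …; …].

T1 = [1 0 0 0; 0 1/2 0 0; 0 0 3/2 0; 0 0 0 1]
T2·T1 = [1 0 0 0; 0 -5/26 -18/13 0; 0 6/13 -15/26 0; 0 0 0 1]
T3·…·T1 = [1 0 0 3; 0 -5/26 -18/13 -3; 0 6/13 -15/26 -2; 0 0 0 1]
T4·…·T1 = [1 5/13 36/13 9; 0 -5/26 -18/13 -3; 0 6/13 -15/26 -2; 0 0 0 1]
T5·…·T1 = [1 5/13 36/13 12; 0 -5/26 -18/13 2; 0 6/13 -15/26 3; 0 0 0 1]
T6·…·T1 = [-3/5 9/65 -138/65 -24/5; 0 -5/26 -18/13 2; -4/5 -38/65 -243/130 -57/5; 0 0 0 1]

T = [-3/5 9/65 -138/65 -24/5; 0 -5/26 -18/13 2; -4/5 -38/65 -243/130 -57/5; 0 0 0 1]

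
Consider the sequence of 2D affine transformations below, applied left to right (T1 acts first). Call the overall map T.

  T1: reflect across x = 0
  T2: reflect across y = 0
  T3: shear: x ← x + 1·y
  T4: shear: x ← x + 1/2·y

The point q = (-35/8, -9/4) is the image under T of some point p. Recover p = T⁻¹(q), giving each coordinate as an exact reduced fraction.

T1 = [-1 0 0; 0 1 0; 0 0 1]
T2·T1 = [-1 0 0; 0 -1 0; 0 0 1]
T3·…·T1 = [-1 -1 0; 0 -1 0; 0 0 1]
T4·…·T1 = [-1 -3/2 0; 0 -1 0; 0 0 1]
det M = 1; M⁻¹ = [-1 3/2 0; 0 -1 0; 0 0 1]
M⁻¹ · (-35/8, -9/4)ᵀ = (1, 9/4)ᵀ

p = (1, 9/4)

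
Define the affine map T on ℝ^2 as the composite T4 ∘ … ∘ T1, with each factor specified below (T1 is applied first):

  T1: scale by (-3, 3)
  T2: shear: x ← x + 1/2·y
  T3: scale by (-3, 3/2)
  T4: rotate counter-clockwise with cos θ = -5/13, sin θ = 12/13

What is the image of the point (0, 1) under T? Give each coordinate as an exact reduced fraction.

T(p) = (-63/26, -153/26)

T1 scale by (-3, 3): (0, 1) → (0, 3)
T2 shear: x ← x + 1/2·y: (0, 3) → (3/2, 3)
T3 scale by (-3, 3/2): (3/2, 3) → (-9/2, 9/2)
T4 rotate counter-clockwise with cos θ = -5/13, sin θ = 12/13: (-9/2, 9/2) → (-63/26, -153/26)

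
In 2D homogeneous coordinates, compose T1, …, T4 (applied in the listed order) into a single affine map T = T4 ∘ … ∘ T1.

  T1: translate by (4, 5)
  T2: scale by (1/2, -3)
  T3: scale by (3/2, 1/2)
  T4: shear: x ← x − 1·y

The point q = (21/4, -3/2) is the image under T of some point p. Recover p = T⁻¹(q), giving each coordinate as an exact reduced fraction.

p = (1, -4)

T1 = [1 0 4; 0 1 5; 0 0 1]
T2·T1 = [1/2 0 2; 0 -3 -15; 0 0 1]
T3·…·T1 = [3/4 0 3; 0 -3/2 -15/2; 0 0 1]
T4·…·T1 = [3/4 3/2 21/2; 0 -3/2 -15/2; 0 0 1]
det M = -9/8; M⁻¹ = [4/3 4/3 -4; 0 -2/3 -5; 0 0 1]
M⁻¹ · (21/4, -3/2)ᵀ = (1, -4)ᵀ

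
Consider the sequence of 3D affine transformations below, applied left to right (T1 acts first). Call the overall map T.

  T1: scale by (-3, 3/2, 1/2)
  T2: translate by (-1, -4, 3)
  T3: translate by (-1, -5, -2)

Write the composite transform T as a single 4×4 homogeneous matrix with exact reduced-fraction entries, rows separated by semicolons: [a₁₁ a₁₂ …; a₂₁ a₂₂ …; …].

T1 = [-3 0 0 0; 0 3/2 0 0; 0 0 1/2 0; 0 0 0 1]
T2·T1 = [-3 0 0 -1; 0 3/2 0 -4; 0 0 1/2 3; 0 0 0 1]
T3·…·T1 = [-3 0 0 -2; 0 3/2 0 -9; 0 0 1/2 1; 0 0 0 1]

T = [-3 0 0 -2; 0 3/2 0 -9; 0 0 1/2 1; 0 0 0 1]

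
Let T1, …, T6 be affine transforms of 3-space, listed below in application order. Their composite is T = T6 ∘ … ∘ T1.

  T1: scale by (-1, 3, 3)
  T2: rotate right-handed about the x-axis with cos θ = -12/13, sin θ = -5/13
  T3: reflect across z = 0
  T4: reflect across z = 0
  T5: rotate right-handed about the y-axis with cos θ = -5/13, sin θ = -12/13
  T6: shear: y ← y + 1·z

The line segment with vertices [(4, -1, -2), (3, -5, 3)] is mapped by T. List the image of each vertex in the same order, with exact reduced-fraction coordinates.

image vertices: (-784/169, -981/169, -1059/169), (591/169, 2622/169, -303/169)

T1 scale by (-1, 3, 3): (4, -1, -2) → (-4, -3, -6); (3, -5, 3) → (-3, -15, 9)
T2 rotate right-handed about the x-axis with cos θ = -12/13, sin θ = -5/13: (-4, -3, -6) → (-4, 6/13, 87/13); (-3, -15, 9) → (-3, 225/13, -33/13)
T3 reflect across z = 0: (-4, 6/13, 87/13) → (-4, 6/13, -87/13); (-3, 225/13, -33/13) → (-3, 225/13, 33/13)
T4 reflect across z = 0: (-4, 6/13, -87/13) → (-4, 6/13, 87/13); (-3, 225/13, 33/13) → (-3, 225/13, -33/13)
T5 rotate right-handed about the y-axis with cos θ = -5/13, sin θ = -12/13: (-4, 6/13, 87/13) → (-784/169, 6/13, -1059/169); (-3, 225/13, -33/13) → (591/169, 225/13, -303/169)
T6 shear: y ← y + 1·z: (-784/169, 6/13, -1059/169) → (-784/169, -981/169, -1059/169); (591/169, 225/13, -303/169) → (591/169, 2622/169, -303/169)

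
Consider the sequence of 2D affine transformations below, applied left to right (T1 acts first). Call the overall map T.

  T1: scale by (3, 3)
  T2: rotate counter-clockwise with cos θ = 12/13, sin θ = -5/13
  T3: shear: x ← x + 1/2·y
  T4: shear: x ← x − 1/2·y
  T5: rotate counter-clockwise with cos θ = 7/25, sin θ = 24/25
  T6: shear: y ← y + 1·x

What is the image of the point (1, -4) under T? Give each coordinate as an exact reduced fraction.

T1 scale by (3, 3): (1, -4) → (3, -12)
T2 rotate counter-clockwise with cos θ = 12/13, sin θ = -5/13: (3, -12) → (-24/13, -159/13)
T3 shear: x ← x + 1/2·y: (-24/13, -159/13) → (-207/26, -159/13)
T4 shear: x ← x − 1/2·y: (-207/26, -159/13) → (-24/13, -159/13)
T5 rotate counter-clockwise with cos θ = 7/25, sin θ = 24/25: (-24/13, -159/13) → (3648/325, -1689/325)
T6 shear: y ← y + 1·x: (3648/325, -1689/325) → (3648/325, 1959/325)

T(p) = (3648/325, 1959/325)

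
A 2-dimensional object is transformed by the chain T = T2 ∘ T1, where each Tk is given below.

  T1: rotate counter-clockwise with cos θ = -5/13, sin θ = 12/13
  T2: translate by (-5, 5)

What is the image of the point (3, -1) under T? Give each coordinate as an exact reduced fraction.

T(p) = (-68/13, 106/13)

T1 rotate counter-clockwise with cos θ = -5/13, sin θ = 12/13: (3, -1) → (-3/13, 41/13)
T2 translate by (-5, 5): (-3/13, 41/13) → (-68/13, 106/13)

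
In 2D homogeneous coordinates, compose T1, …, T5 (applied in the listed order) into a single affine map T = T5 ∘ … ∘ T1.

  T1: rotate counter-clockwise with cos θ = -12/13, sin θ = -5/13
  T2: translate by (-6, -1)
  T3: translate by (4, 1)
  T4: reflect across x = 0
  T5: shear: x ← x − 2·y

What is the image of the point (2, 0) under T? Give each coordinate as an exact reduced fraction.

T(p) = (70/13, -10/13)

T1 rotate counter-clockwise with cos θ = -12/13, sin θ = -5/13: (2, 0) → (-24/13, -10/13)
T2 translate by (-6, -1): (-24/13, -10/13) → (-102/13, -23/13)
T3 translate by (4, 1): (-102/13, -23/13) → (-50/13, -10/13)
T4 reflect across x = 0: (-50/13, -10/13) → (50/13, -10/13)
T5 shear: x ← x − 2·y: (50/13, -10/13) → (70/13, -10/13)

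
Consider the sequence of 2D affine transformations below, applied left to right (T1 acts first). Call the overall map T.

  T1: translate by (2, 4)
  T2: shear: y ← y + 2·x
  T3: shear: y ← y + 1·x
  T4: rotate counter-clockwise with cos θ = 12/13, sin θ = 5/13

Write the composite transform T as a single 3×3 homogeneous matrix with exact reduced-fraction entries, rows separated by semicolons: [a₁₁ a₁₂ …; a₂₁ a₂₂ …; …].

T1 = [1 0 2; 0 1 4; 0 0 1]
T2·T1 = [1 0 2; 2 1 8; 0 0 1]
T3·…·T1 = [1 0 2; 3 1 10; 0 0 1]
T4·…·T1 = [-3/13 -5/13 -2; 41/13 12/13 10; 0 0 1]

T = [-3/13 -5/13 -2; 41/13 12/13 10; 0 0 1]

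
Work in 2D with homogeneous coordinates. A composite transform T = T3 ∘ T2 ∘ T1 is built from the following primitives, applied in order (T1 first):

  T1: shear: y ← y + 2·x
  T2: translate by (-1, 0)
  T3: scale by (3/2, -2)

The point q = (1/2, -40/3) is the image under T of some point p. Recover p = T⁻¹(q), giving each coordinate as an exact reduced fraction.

T1 = [1 0 0; 2 1 0; 0 0 1]
T2·T1 = [1 0 -1; 2 1 0; 0 0 1]
T3·…·T1 = [3/2 0 -3/2; -4 -2 0; 0 0 1]
det M = -3; M⁻¹ = [2/3 0 1; -4/3 -1/2 -2; 0 0 1]
M⁻¹ · (1/2, -40/3)ᵀ = (4/3, 4)ᵀ

p = (4/3, 4)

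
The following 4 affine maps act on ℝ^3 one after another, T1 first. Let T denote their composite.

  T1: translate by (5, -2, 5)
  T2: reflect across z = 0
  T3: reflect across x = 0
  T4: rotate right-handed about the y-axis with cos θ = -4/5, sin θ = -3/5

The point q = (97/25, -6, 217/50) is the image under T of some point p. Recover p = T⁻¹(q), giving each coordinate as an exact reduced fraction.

p = (-9/2, -4, 4/5)

T1 = [1 0 0 5; 0 1 0 -2; 0 0 1 5; 0 0 0 1]
T2·T1 = [1 0 0 5; 0 1 0 -2; 0 0 -1 -5; 0 0 0 1]
T3·…·T1 = [-1 0 0 -5; 0 1 0 -2; 0 0 -1 -5; 0 0 0 1]
T4·…·T1 = [4/5 0 3/5 7; 0 1 0 -2; -3/5 0 4/5 1; 0 0 0 1]
det M = 1; M⁻¹ = [4/5 0 -3/5 -5; 0 1 0 2; 3/5 0 4/5 -5; 0 0 0 1]
M⁻¹ · (97/25, -6, 217/50)ᵀ = (-9/2, -4, 4/5)ᵀ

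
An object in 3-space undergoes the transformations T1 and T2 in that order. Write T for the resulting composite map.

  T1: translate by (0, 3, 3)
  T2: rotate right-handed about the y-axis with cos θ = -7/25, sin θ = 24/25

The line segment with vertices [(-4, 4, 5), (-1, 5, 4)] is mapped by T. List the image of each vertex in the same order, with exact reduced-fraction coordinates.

T1 translate by (0, 3, 3): (-4, 4, 5) → (-4, 7, 8); (-1, 5, 4) → (-1, 8, 7)
T2 rotate right-handed about the y-axis with cos θ = -7/25, sin θ = 24/25: (-4, 7, 8) → (44/5, 7, 8/5); (-1, 8, 7) → (7, 8, -1)

image vertices: (44/5, 7, 8/5), (7, 8, -1)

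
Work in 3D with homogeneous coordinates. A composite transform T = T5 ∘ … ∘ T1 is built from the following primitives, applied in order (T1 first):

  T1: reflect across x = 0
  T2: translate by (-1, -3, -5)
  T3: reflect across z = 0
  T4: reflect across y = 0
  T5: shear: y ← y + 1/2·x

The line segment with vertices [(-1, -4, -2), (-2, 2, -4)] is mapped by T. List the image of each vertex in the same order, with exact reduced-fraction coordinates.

image vertices: (0, 7, 7), (1, 3/2, 9)

T1 reflect across x = 0: (-1, -4, -2) → (1, -4, -2); (-2, 2, -4) → (2, 2, -4)
T2 translate by (-1, -3, -5): (1, -4, -2) → (0, -7, -7); (2, 2, -4) → (1, -1, -9)
T3 reflect across z = 0: (0, -7, -7) → (0, -7, 7); (1, -1, -9) → (1, -1, 9)
T4 reflect across y = 0: (0, -7, 7) → (0, 7, 7); (1, -1, 9) → (1, 1, 9)
T5 shear: y ← y + 1/2·x: (0, 7, 7) → (0, 7, 7); (1, 1, 9) → (1, 3/2, 9)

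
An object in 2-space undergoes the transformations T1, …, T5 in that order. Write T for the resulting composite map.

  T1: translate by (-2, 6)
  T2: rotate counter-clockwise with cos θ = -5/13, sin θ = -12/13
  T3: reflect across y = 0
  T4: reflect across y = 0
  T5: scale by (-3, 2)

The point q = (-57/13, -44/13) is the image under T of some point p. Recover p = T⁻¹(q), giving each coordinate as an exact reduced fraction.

T1 = [1 0 -2; 0 1 6; 0 0 1]
T2·T1 = [-5/13 12/13 82/13; -12/13 -5/13 -6/13; 0 0 1]
T3·…·T1 = [-5/13 12/13 82/13; 12/13 5/13 6/13; 0 0 1]
T4·…·T1 = [-5/13 12/13 82/13; -12/13 -5/13 -6/13; 0 0 1]
T5·…·T1 = [15/13 -36/13 -246/13; -24/13 -10/13 -12/13; 0 0 1]
det M = -6; M⁻¹ = [5/39 -6/13 2; -4/13 -5/26 -6; 0 0 1]
M⁻¹ · (-57/13, -44/13)ᵀ = (3, -4)ᵀ

p = (3, -4)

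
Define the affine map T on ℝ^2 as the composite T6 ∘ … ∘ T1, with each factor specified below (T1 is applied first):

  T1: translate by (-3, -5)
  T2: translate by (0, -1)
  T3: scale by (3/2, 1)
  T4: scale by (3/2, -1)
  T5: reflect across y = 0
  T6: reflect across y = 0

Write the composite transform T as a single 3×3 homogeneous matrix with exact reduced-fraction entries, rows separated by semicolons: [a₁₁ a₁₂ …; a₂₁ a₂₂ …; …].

T1 = [1 0 -3; 0 1 -5; 0 0 1]
T2·T1 = [1 0 -3; 0 1 -6; 0 0 1]
T3·…·T1 = [3/2 0 -9/2; 0 1 -6; 0 0 1]
T4·…·T1 = [9/4 0 -27/4; 0 -1 6; 0 0 1]
T5·…·T1 = [9/4 0 -27/4; 0 1 -6; 0 0 1]
T6·…·T1 = [9/4 0 -27/4; 0 -1 6; 0 0 1]

T = [9/4 0 -27/4; 0 -1 6; 0 0 1]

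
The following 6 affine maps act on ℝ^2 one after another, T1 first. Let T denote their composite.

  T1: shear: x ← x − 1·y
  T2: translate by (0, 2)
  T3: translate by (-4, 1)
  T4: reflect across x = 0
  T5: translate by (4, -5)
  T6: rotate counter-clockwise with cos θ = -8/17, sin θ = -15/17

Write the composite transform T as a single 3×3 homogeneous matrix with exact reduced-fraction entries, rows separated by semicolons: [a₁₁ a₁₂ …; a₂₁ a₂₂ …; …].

T = [8/17 7/17 -94/17; 15/17 -23/17 -104/17; 0 0 1]

T1 = [1 -1 0; 0 1 0; 0 0 1]
T2·T1 = [1 -1 0; 0 1 2; 0 0 1]
T3·…·T1 = [1 -1 -4; 0 1 3; 0 0 1]
T4·…·T1 = [-1 1 4; 0 1 3; 0 0 1]
T5·…·T1 = [-1 1 8; 0 1 -2; 0 0 1]
T6·…·T1 = [8/17 7/17 -94/17; 15/17 -23/17 -104/17; 0 0 1]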